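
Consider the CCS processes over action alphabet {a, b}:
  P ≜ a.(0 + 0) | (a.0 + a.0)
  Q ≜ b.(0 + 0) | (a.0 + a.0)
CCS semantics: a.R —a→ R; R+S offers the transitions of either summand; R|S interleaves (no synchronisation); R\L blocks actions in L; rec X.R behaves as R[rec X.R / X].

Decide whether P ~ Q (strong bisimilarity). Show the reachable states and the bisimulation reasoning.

LTS(P): 4 reachable states
  u0 = a.(0 + 0) | (a.0 + a.0) → =a=> u1, =a=> u2
  u1 = (0 + 0) | (a.0 + a.0) → =a=> u3
  u2 = a.(0 + 0) | 0 → =a=> u3
  u3 = (0 + 0) | 0 → ·
LTS(Q): 4 reachable states
  v0 = b.(0 + 0) | (a.0 + a.0) → =a=> v1, =b=> v2
  v1 = b.(0 + 0) | 0 → =b=> v3
  v2 = (0 + 0) | (a.0 + a.0) → =a=> v3
  v3 = (0 + 0) | 0 → ·
Coarsest stable partition (strong bisimilarity classes):
  B0 = {u0}
  B1 = {u1, u2, v2}
  B2 = {u3, v3}
  B3 = {v0}
  B4 = {v1}
u0 ∈ B0, v0 ∈ B3 → different blocks

not bisimilar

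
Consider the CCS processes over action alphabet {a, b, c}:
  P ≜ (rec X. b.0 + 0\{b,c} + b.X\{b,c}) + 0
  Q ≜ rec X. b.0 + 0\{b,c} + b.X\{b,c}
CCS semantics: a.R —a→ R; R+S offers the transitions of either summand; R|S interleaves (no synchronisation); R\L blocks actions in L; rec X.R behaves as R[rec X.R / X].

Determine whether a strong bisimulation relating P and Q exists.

Reachable graph of P (3 states):
  u0 = (rec X. b.0 + 0\{b,c} + b.X\{b,c}) + 0 ⊢ ··b··> u1, ··b··> u2
  u1 = (rec X. b.0 + 0\{b,c} + b.X\{b,c})\{b,c} ⊢ ∅
  u2 = 0 ⊢ ∅
Reachable graph of Q (3 states):
  v0 = rec X. b.0 + 0\{b,c} + b.X\{b,c} ⊢ ··b··> v1, ··b··> v2
  v1 = (rec X. b.0 + 0\{b,c} + b.X\{b,c})\{b,c} ⊢ ∅
  v2 = 0 ⊢ ∅
Coarsest stable partition (strong bisimilarity classes):
  B0 = {u0, v0}
  B1 = {u1, u2, v1, v2}
u0 ∈ B0, v0 ∈ B0 → same block

P ~ Q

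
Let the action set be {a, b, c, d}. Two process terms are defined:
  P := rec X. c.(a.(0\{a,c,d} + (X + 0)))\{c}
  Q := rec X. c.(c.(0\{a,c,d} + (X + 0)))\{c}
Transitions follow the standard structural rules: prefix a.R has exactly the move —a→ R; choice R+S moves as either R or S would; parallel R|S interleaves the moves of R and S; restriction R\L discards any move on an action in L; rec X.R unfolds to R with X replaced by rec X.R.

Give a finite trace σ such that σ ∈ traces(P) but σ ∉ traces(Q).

ca

Reachable graph of P (3 states):
  s0 = rec X. c.(a.(0\{a,c,d} + (X + 0)))\{c} ⊢ -c-> s1
  s1 = (a.(0\{a,c,d} + ((rec X. c.(a.(0\{a,c,d} + (X + 0)))\{c}) + 0)))\{c} ⊢ -a-> s2
  s2 = (0\{a,c,d} + ((rec X. c.(a.(0\{a,c,d} + (X + 0)))\{c}) + 0))\{c} ⊢ ·
Reachable graph of Q (2 states):
  t0 = rec X. c.(c.(0\{a,c,d} + (X + 0)))\{c} ⊢ -c-> t1
  t1 = (c.(0\{a,c,d} + ((rec X. c.(c.(0\{a,c,d} + (X + 0)))\{c}) + 0)))\{c} ⊢ ·
Trace ⟨ca⟩ through P, begin at {s0}:
  step 1 (c): {s1}
  step 2 (a): {s2}
  ✓ P
Trace ⟨ca⟩ through Q, begin at {t0}:
  step 1 (c): {t1}
  step 2 (a): no successor for Q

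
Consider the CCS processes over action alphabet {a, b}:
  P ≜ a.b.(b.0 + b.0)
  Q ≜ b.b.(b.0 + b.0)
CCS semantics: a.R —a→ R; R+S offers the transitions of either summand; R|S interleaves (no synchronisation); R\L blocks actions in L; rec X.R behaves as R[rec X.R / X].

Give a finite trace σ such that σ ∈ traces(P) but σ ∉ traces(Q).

Reachable graph of P (4 states):
  p0 = a.b.(b.0 + b.0) | ··a··> p1
  p1 = b.(b.0 + b.0) | ··b··> p2
  p2 = b.0 + b.0 | ··b··> p3
  p3 = 0 | ∅
Reachable graph of Q (4 states):
  q0 = b.b.(b.0 + b.0) | ··b··> q1
  q1 = b.(b.0 + b.0) | ··b··> q2
  q2 = b.0 + b.0 | ··b··> q3
  q3 = 0 | ∅
Run σ = ⟨a⟩ on P: start {p0}
  [1] a ⇒ {p1}
  P completes σ.
Run σ = ⟨a⟩ on Q: start {q0}
  [1] a ⇒ ∅  — Q cannot continue

a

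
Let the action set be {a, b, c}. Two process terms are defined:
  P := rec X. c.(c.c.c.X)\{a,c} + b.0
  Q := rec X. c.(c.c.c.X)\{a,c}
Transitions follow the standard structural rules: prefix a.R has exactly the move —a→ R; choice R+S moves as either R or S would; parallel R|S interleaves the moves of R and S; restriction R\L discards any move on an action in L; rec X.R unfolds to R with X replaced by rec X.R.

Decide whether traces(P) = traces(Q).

P's transition system — 3 states:
  s0 = rec X. c.(c.c.c.X)\{a,c} + b.0 | ··b··> s1, ··c··> s2
  s1 = 0 | deadlocked
  s2 = (c.c.c.(rec X. c.(c.c.c.X)\{a,c} + b.0))\{a,c} | deadlocked
Q's transition system — 2 states:
  t0 = rec X. c.(c.c.c.X)\{a,c} | ··c··> t1
  t1 = (c.c.c.(rec X. c.(c.c.c.X)\{a,c}))\{a,c} | deadlocked
Trace ⟨b⟩ through P, begin at {s0}:
  step 1 (b): {s1}
  P completes σ.
Trace ⟨b⟩ through Q, begin at {t0}:
  step 1 (b): ∅  — Q cannot continue

trace-distinct — witness ⟨b⟩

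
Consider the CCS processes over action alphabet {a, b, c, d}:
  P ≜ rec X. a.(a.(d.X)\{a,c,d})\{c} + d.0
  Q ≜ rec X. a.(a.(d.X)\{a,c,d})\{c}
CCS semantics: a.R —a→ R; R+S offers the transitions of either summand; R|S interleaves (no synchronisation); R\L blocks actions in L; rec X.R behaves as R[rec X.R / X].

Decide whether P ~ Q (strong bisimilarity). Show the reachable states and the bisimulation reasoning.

P's transition system — 4 states:
  m0 = rec X. a.(a.(d.X)\{a,c,d})\{c} + d.0 :: -a-> m1, -d-> m2
  m1 = (a.(d.(rec X. a.(a.(d.X)\{a,c,d})\{c} + d.0))\{a,c,d})\{c} :: -a-> m3
  m2 = 0 :: ∅
  m3 = (d.(rec X. a.(a.(d.X)\{a,c,d})\{c} + d.0))\{a,c,d}\{c} :: ∅
Q's transition system — 3 states:
  n0 = rec X. a.(a.(d.X)\{a,c,d})\{c} :: -a-> n1
  n1 = (a.(d.(rec X. a.(a.(d.X)\{a,c,d})\{c}))\{a,c,d})\{c} :: -a-> n2
  n2 = (d.(rec X. a.(a.(d.X)\{a,c,d})\{c}))\{a,c,d}\{c} :: ∅
Partition-refinement fixed point:
  B0 = {m0}
  B1 = {m1, n1}
  B2 = {m2, m3, n2}
  B3 = {n0}
m0 ∈ B0, n0 ∈ B3 → different blocks

not bisimilar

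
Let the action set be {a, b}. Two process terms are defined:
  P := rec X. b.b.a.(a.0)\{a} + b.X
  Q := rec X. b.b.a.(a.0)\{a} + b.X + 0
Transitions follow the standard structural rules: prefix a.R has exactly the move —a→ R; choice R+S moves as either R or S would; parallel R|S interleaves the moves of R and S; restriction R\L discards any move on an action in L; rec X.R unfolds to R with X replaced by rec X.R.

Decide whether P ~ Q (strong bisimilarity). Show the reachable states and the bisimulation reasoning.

YES

LTS(P): 4 reachable states
  s0 = rec X. b.b.a.(a.0)\{a} + b.X | ··b··> s0, ··b··> s1
  s1 = b.a.(a.0)\{a} | ··b··> s2
  s2 = a.(a.0)\{a} | ··a··> s3
  s3 = (a.0)\{a} | ·
LTS(Q): 4 reachable states
  t0 = rec X. b.b.a.(a.0)\{a} + b.X + 0 | ··b··> t0, ··b··> t1
  t1 = b.a.(a.0)\{a} | ··b··> t2
  t2 = a.(a.0)\{a} | ··a··> t3
  t3 = (a.0)\{a} | ·
Coarsest stable partition (strong bisimilarity classes):
  B0 = {s0, t0}
  B1 = {s1, t1}
  B2 = {s2, t2}
  B3 = {s3, t3}
s0 ∈ B0, t0 ∈ B0 → same block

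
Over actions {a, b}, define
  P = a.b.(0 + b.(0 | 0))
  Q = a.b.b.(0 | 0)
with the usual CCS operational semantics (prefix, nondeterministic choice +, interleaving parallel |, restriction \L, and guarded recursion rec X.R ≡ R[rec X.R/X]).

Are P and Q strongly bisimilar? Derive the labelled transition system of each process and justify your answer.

Reachable graph of P (4 states):
  m0 = a.b.(0 + b.(0 | 0)) has moves -a-> m1
  m1 = b.(0 + b.(0 | 0)) has moves -b-> m2
  m2 = 0 + b.(0 | 0) has moves -b-> m3
  m3 = 0 | 0 has moves ·
Reachable graph of Q (4 states):
  n0 = a.b.b.(0 | 0) has moves -a-> n1
  n1 = b.b.(0 | 0) has moves -b-> n2
  n2 = b.(0 | 0) has moves -b-> n3
  n3 = 0 | 0 has moves ·
Bisimilarity quotient blocks:
  B0 = {m0, n0}
  B1 = {m1, n1}
  B2 = {m2, n2}
  B3 = {m3, n3}
m0 ∈ B0, n0 ∈ B0 → same block

YES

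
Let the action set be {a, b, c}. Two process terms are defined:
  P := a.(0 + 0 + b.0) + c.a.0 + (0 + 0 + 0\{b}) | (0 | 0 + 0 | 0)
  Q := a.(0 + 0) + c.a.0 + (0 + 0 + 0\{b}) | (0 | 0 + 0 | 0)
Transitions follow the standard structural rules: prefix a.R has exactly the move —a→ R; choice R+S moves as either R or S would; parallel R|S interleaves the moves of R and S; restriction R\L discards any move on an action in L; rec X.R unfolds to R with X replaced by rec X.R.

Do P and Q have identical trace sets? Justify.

LTS(P): 4 reachable states
  s0 = a.(0 + 0 + b.0) + c.a.0 + (0 + 0 + 0\{b}) | (0 | 0 + 0 | 0) has moves =a=> s1, =c=> s2
  s1 = 0 + 0 + b.0 has moves =b=> s3
  s2 = a.0 has moves =a=> s3
  s3 = 0 has moves stopped
LTS(Q): 4 reachable states
  t0 = a.(0 + 0) + c.a.0 + (0 + 0 + 0\{b}) | (0 | 0 + 0 | 0) has moves =a=> t1, =c=> t2
  t1 = 0 + 0 has moves stopped
  t2 = a.0 has moves =a=> t3
  t3 = 0 has moves stopped
Trace ⟨ab⟩ through P, begin at {s0}:
  after a @ step 1: {s1}
  after b @ step 2: {s3}
  P completes σ.
Trace ⟨ab⟩ through Q, begin at {t0}:
  after a @ step 1: {t1}
  after b @ step 2: no successor for Q

traces(P) ≠ traces(Q) — witness ⟨ab⟩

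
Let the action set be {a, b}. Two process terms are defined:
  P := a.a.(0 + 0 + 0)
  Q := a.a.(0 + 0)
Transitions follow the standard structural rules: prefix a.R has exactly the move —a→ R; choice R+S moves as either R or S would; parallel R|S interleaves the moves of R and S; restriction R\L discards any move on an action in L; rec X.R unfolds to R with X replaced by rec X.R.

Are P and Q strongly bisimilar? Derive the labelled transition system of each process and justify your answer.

LTS(P): 3 reachable states
  u0 = a.a.(0 + 0 + 0) has moves ··a··> u1
  u1 = a.(0 + 0 + 0) has moves ··a··> u2
  u2 = 0 + 0 + 0 has moves (no moves)
LTS(Q): 3 reachable states
  v0 = a.a.(0 + 0) has moves ··a··> v1
  v1 = a.(0 + 0) has moves ··a··> v2
  v2 = 0 + 0 has moves (no moves)
Coarsest stable partition (strong bisimilarity classes):
  B0 = {u0, v0}
  B1 = {u1, v1}
  B2 = {u2, v2}
u0 ∈ B0, v0 ∈ B0 → same block

bisimilar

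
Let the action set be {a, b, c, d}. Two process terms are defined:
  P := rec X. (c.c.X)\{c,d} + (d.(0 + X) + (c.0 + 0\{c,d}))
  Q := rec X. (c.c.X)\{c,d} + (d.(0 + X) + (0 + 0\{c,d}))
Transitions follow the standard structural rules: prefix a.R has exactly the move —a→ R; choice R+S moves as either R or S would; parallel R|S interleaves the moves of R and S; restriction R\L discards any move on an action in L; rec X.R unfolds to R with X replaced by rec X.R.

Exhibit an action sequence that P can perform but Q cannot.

c

LTS(P): 3 reachable states
  m0 = rec X. (c.c.X)\{c,d} + (d.(0 + X) + (c.0 + 0\{c,d})) → =c=> m1, =d=> m2
  m1 = 0 → deadlocked
  m2 = 0 + (rec X. (c.c.X)\{c,d} + (d.(0 + X) + (c.0 + 0\{c,d}))) → =c=> m1, =d=> m2
LTS(Q): 2 reachable states
  n0 = rec X. (c.c.X)\{c,d} + (d.(0 + X) + (0 + 0\{c,d})) → =d=> n1
  n1 = 0 + (rec X. (c.c.X)\{c,d} + (d.(0 + X) + (0 + 0\{c,d}))) → =d=> n1
Executing c from P (initial set {m0}):
  after c @ step 1: {m1}
  ✓ P
Executing c from Q (initial set {n0}):
  after c @ step 1: ∅  — Q cannot continue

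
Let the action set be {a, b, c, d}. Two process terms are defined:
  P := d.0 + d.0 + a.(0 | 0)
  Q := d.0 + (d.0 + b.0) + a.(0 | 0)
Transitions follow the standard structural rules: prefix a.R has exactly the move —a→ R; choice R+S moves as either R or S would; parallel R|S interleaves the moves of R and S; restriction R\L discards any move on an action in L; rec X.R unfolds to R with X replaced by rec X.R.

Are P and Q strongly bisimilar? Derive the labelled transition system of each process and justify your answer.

LTS(P): 3 reachable states
  s0 = d.0 + d.0 + a.(0 | 0) has moves --a--▸ s1, --d--▸ s2
  s1 = 0 | 0 has moves stopped
  s2 = 0 has moves stopped
LTS(Q): 3 reachable states
  t0 = d.0 + (d.0 + b.0) + a.(0 | 0) has moves --a--▸ t1, --b--▸ t2, --d--▸ t2
  t1 = 0 | 0 has moves stopped
  t2 = 0 has moves stopped
Bisimilarity quotient blocks:
  B0 = {s0}
  B1 = {s1, s2, t1, t2}
  B2 = {t0}
s0 ∈ B0, t0 ∈ B2 → different blocks

not bisimilar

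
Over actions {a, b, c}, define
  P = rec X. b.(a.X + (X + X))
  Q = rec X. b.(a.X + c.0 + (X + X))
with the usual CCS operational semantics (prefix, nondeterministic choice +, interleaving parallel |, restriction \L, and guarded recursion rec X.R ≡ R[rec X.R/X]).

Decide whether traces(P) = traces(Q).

trace-distinct — witness ⟨bc⟩

LTS(P): 2 reachable states
  m0 = rec X. b.(a.X + (X + X)) | --b--▸ m1
  m1 = a.(rec X. b.(a.X + (X + X))) + ((rec X. b.(a.X + (X + X))) + (rec X. b.(a.X + (X + X)))) | --a--▸ m0, --b--▸ m1
LTS(Q): 3 reachable states
  n0 = rec X. b.(a.X + c.0 + (X + X)) | --b--▸ n1
  n1 = a.(rec X. b.(a.X + c.0 + (X + X))) + c.0 + ((rec X. b.(a.X + c.0 + (X + X))) + (rec X. b.(a.X + c.0 + (X + X)))) | --a--▸ n0, --b--▸ n1, --c--▸ n2
  n2 = 0 | deadlocked
Run σ = ⟨bc⟩ on Q: start {n0}
  step 1 (b): {n1}
  step 2 (c): {n2}
  ✓ Q
Run σ = ⟨bc⟩ on P: start {m0}
  step 1 (b): {m1}
  step 2 (c): no successor for P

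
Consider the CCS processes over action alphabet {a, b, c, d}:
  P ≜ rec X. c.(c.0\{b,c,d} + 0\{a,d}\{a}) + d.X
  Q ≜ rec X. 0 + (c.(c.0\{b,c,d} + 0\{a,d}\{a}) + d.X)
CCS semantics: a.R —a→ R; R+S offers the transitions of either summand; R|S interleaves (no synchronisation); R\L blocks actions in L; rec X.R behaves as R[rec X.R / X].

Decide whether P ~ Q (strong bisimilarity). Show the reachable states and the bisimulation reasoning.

YES

Reachable graph of P (3 states):
  p0 = rec X. c.(c.0\{b,c,d} + 0\{a,d}\{a}) + d.X → =c=> p1, =d=> p0
  p1 = c.0\{b,c,d} + 0\{a,d}\{a} → =c=> p2
  p2 = 0\{b,c,d} → (no moves)
Reachable graph of Q (3 states):
  q0 = rec X. 0 + (c.(c.0\{b,c,d} + 0\{a,d}\{a}) + d.X) → =c=> q1, =d=> q0
  q1 = c.0\{b,c,d} + 0\{a,d}\{a} → =c=> q2
  q2 = 0\{b,c,d} → (no moves)
Coarsest stable partition (strong bisimilarity classes):
  B0 = {p0, q0}
  B1 = {p1, q1}
  B2 = {p2, q2}
p0 ∈ B0, q0 ∈ B0 → same block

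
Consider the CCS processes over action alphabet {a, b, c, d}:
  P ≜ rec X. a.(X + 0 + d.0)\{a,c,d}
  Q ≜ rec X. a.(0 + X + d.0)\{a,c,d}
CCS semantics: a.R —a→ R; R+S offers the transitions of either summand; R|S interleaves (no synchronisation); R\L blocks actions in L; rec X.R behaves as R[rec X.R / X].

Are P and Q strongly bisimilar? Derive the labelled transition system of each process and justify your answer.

Reachable graph of P (2 states):
  m0 = rec X. a.(X + 0 + d.0)\{a,c,d} → -a-> m1
  m1 = ((rec X. a.(X + 0 + d.0)\{a,c,d}) + 0 + d.0)\{a,c,d} → (no moves)
Reachable graph of Q (2 states):
  n0 = rec X. a.(0 + X + d.0)\{a,c,d} → -a-> n1
  n1 = (0 + (rec X. a.(0 + X + d.0)\{a,c,d}) + d.0)\{a,c,d} → (no moves)
Coarsest stable partition (strong bisimilarity classes):
  B0 = {m0, n0}
  B1 = {m1, n1}
m0 ∈ B0, n0 ∈ B0 → same block

YES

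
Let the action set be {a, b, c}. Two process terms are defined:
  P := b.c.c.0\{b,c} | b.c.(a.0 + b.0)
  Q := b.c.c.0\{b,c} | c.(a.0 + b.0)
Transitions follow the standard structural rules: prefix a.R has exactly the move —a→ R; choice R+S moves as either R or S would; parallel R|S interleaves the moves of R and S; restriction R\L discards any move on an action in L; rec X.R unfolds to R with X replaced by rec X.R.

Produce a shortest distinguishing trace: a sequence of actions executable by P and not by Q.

P's transition system — 16 states:
  p0 = b.c.c.0\{b,c} | b.c.(a.0 + b.0) ⊢ =b=> p1, =b=> p2
  p1 = b.c.c.0\{b,c} | c.(a.0 + b.0) ⊢ =b=> p3, =c=> p4
  p2 = c.c.0\{b,c} | b.c.(a.0 + b.0) ⊢ =b=> p3, =c=> p5
  p3 = c.c.0\{b,c} | c.(a.0 + b.0) ⊢ =c=> p6, =c=> p7
  p4 = b.c.c.0\{b,c} | (a.0 + b.0) ⊢ =a=> p8, =b=> p7, =b=> p8
  p5 = c.0\{b,c} | b.c.(a.0 + b.0) ⊢ =b=> p6, =c=> p9
  p6 = c.0\{b,c} | c.(a.0 + b.0) ⊢ =c=> p10, =c=> p11
  p7 = c.c.0\{b,c} | (a.0 + b.0) ⊢ =a=> p12, =b=> p12, =c=> p11
  p8 = b.c.c.0\{b,c} | 0 ⊢ =b=> p12
  p9 = 0\{b,c} | b.c.(a.0 + b.0) ⊢ =b=> p10
  p10 = 0\{b,c} | c.(a.0 + b.0) ⊢ =c=> p13
  p11 = c.0\{b,c} | (a.0 + b.0) ⊢ =a=> p14, =b=> p14, =c=> p13
  p12 = c.c.0\{b,c} | 0 ⊢ =c=> p14
  p13 = 0\{b,c} | (a.0 + b.0) ⊢ =a=> p15, =b=> p15
  p14 = c.0\{b,c} | 0 ⊢ =c=> p15
  p15 = 0\{b,c} | 0 ⊢ (no moves)
Q's transition system — 12 states:
  q0 = b.c.c.0\{b,c} | c.(a.0 + b.0) ⊢ =b=> q1, =c=> q2
  q1 = c.c.0\{b,c} | c.(a.0 + b.0) ⊢ =c=> q3, =c=> q4
  q2 = b.c.c.0\{b,c} | (a.0 + b.0) ⊢ =a=> q5, =b=> q4, =b=> q5
  q3 = c.0\{b,c} | c.(a.0 + b.0) ⊢ =c=> q6, =c=> q7
  q4 = c.c.0\{b,c} | (a.0 + b.0) ⊢ =a=> q8, =b=> q8, =c=> q7
  q5 = b.c.c.0\{b,c} | 0 ⊢ =b=> q8
  q6 = 0\{b,c} | c.(a.0 + b.0) ⊢ =c=> q9
  q7 = c.0\{b,c} | (a.0 + b.0) ⊢ =a=> q10, =b=> q10, =c=> q9
  q8 = c.c.0\{b,c} | 0 ⊢ =c=> q10
  q9 = 0\{b,c} | (a.0 + b.0) ⊢ =a=> q11, =b=> q11
  q10 = c.0\{b,c} | 0 ⊢ =c=> q11
  q11 = 0\{b,c} | 0 ⊢ (no moves)
Run σ = ⟨bb⟩ on P: start {p0}
  [1] b ⇒ {p1, p2}
  [2] b ⇒ {p3}
  ✓ P
Run σ = ⟨bb⟩ on Q: start {q0}
  [1] b ⇒ {q1}
  [2] b ⇒ ∅  — Q cannot continue

bb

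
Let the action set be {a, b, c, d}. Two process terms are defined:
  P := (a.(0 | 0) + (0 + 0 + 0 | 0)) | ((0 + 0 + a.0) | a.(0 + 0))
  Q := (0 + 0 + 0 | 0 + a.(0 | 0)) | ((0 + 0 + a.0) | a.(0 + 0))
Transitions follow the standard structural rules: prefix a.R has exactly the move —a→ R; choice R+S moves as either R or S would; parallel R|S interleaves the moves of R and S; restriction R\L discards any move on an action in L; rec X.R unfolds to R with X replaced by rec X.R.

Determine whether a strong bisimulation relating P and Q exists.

P ~ Q

Reachable graph of P (8 states):
  u0 = (a.(0 | 0) + (0 + 0 + 0 | 0)) | ((0 + 0 + a.0) | a.(0 + 0)) | ··a··> u1, ··a··> u2, ··a··> u3
  u1 = (a.(0 | 0) + (0 + 0 + 0 | 0)) | ((0 + 0 + a.0) | (0 + 0)) | ··a··> u4, ··a··> u5
  u2 = (a.(0 | 0) + (0 + 0 + 0 | 0)) | (0 | a.(0 + 0)) | ··a··> u4, ··a··> u6
  u3 = 0 | 0 | ((0 + 0 + a.0) | a.(0 + 0)) | ··a··> u5, ··a··> u6
  u4 = (a.(0 | 0) + (0 + 0 + 0 | 0)) | (0 | (0 + 0)) | ··a··> u7
  u5 = 0 | 0 | ((0 + 0 + a.0) | (0 + 0)) | ··a··> u7
  u6 = 0 | 0 | (0 | a.(0 + 0)) | ··a··> u7
  u7 = 0 | 0 | (0 | (0 + 0)) | stopped
Reachable graph of Q (8 states):
  v0 = (0 + 0 + 0 | 0 + a.(0 | 0)) | ((0 + 0 + a.0) | a.(0 + 0)) | ··a··> v1, ··a··> v2, ··a··> v3
  v1 = (0 + 0 + 0 | 0 + a.(0 | 0)) | ((0 + 0 + a.0) | (0 + 0)) | ··a··> v4, ··a··> v5
  v2 = (0 + 0 + 0 | 0 + a.(0 | 0)) | (0 | a.(0 + 0)) | ··a··> v4, ··a··> v6
  v3 = 0 | 0 | ((0 + 0 + a.0) | a.(0 + 0)) | ··a··> v5, ··a··> v6
  v4 = (0 + 0 + 0 | 0 + a.(0 | 0)) | (0 | (0 + 0)) | ··a··> v7
  v5 = 0 | 0 | ((0 + 0 + a.0) | (0 + 0)) | ··a··> v7
  v6 = 0 | 0 | (0 | a.(0 + 0)) | ··a··> v7
  v7 = 0 | 0 | (0 | (0 + 0)) | stopped
Partition-refinement fixed point:
  B0 = {u0, v0}
  B1 = {u1, u2, u3, v1, v2, v3}
  B2 = {u4, u5, u6, v4, v5, v6}
  B3 = {u7, v7}
u0 ∈ B0, v0 ∈ B0 → same block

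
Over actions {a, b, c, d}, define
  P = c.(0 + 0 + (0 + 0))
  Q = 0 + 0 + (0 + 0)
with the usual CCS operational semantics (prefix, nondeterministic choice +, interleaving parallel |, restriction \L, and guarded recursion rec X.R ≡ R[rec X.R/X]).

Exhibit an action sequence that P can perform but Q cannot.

P's transition system — 2 states:
  m0 = c.(0 + 0 + (0 + 0)) has moves -c-> m1
  m1 = 0 + 0 + (0 + 0) has moves (no moves)
Q's transition system — 1 states:
  n0 = 0 + 0 + (0 + 0) has moves (no moves)
Trace ⟨c⟩ through P, begin at {m0}:
  step 1 (c): {m1}
  P completes σ.
Trace ⟨c⟩ through Q, begin at {n0}:
  step 1 (c): ∅ (Q stuck)

c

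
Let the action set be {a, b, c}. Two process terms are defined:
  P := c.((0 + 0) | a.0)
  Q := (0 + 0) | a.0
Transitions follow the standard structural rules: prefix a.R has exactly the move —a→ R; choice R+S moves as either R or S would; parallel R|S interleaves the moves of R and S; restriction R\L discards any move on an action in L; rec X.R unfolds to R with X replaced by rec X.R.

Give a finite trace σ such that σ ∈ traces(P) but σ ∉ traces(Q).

c

P's transition system — 3 states:
  s0 = c.((0 + 0) | a.0) has moves --c--▸ s1
  s1 = (0 + 0) | a.0 has moves --a--▸ s2
  s2 = (0 + 0) | 0 has moves (no moves)
Q's transition system — 2 states:
  t0 = (0 + 0) | a.0 has moves --a--▸ t1
  t1 = (0 + 0) | 0 has moves (no moves)
Trace ⟨c⟩ through P, begin at {s0}:
  after c @ step 1: {s1}
  — P admits the full trace.
Trace ⟨c⟩ through Q, begin at {t0}:
  after c @ step 1: ∅  — Q cannot continue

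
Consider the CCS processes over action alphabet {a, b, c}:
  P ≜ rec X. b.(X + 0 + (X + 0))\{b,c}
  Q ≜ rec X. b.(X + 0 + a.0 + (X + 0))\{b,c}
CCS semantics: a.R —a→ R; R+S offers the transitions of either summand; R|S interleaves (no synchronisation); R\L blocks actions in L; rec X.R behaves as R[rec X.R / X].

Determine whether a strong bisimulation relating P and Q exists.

P's transition system — 2 states:
  u0 = rec X. b.(X + 0 + (X + 0))\{b,c} :: ··b··> u1
  u1 = ((rec X. b.(X + 0 + (X + 0))\{b,c}) + 0 + ((rec X. b.(X + 0 + (X + 0))\{b,c}) + 0))\{b,c} :: ∅
Q's transition system — 3 states:
  v0 = rec X. b.(X + 0 + a.0 + (X + 0))\{b,c} :: ··b··> v1
  v1 = ((rec X. b.(X + 0 + a.0 + (X + 0))\{b,c}) + 0 + a.0 + ((rec X. b.(X + 0 + a.0 + (X + 0))\{b,c}) + 0))\{b,c} :: ··a··> v2
  v2 = 0\{b,c} :: ∅
Coarsest stable partition (strong bisimilarity classes):
  B0 = {u0}
  B1 = {u1, v2}
  B2 = {v0}
  B3 = {v1}
u0 ∈ B0, v0 ∈ B2 → different blocks

not bisimilar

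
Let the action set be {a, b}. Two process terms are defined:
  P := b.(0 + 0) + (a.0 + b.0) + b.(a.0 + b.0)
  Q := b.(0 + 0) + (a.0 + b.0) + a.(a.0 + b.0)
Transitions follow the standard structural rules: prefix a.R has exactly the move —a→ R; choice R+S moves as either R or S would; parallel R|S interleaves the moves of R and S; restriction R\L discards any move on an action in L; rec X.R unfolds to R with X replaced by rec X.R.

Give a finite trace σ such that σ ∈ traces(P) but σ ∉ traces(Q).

ba

P's transition system — 4 states:
  m0 = b.(0 + 0) + (a.0 + b.0) + b.(a.0 + b.0) → —a→ m1, —b→ m1, —b→ m2, —b→ m3
  m1 = 0 → ·
  m2 = 0 + 0 → ·
  m3 = a.0 + b.0 → —a→ m1, —b→ m1
Q's transition system — 4 states:
  n0 = b.(0 + 0) + (a.0 + b.0) + a.(a.0 + b.0) → —a→ n1, —a→ n2, —b→ n1, —b→ n3
  n1 = 0 → ·
  n2 = a.0 + b.0 → —a→ n1, —b→ n1
  n3 = 0 + 0 → ·
Trace ⟨ba⟩ through P, begin at {m0}:
  after b @ step 1: {m1, m2, m3}
  after a @ step 2: {m1}
  — P admits the full trace.
Trace ⟨ba⟩ through Q, begin at {n0}:
  after b @ step 1: {n1, n3}
  after a @ step 2: ∅ (Q stuck)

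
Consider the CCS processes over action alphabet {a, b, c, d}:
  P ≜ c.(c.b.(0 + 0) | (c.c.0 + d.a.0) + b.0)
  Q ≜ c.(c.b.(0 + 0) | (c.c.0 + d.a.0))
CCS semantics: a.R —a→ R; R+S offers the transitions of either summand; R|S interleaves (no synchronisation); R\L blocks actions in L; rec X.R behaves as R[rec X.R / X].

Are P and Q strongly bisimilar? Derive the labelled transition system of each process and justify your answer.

NO

LTS(P): 14 reachable states
  p0 = c.(c.b.(0 + 0) | (c.c.0 + d.a.0) + b.0) :: --c--▸ p1
  p1 = c.b.(0 + 0) | (c.c.0 + d.a.0) + b.0 :: --b--▸ p2, --c--▸ p3, --c--▸ p4, --d--▸ p5
  p2 = 0 :: (no moves)
  p3 = b.(0 + 0) | (c.c.0 + d.a.0) :: --b--▸ p6, --c--▸ p7, --d--▸ p8
  p4 = c.b.(0 + 0) | c.0 :: --c--▸ p7, --c--▸ p9
  p5 = c.b.(0 + 0) | a.0 :: --a--▸ p9, --c--▸ p8
  p6 = (0 + 0) | (c.c.0 + d.a.0) :: --c--▸ p10, --d--▸ p11
  p7 = b.(0 + 0) | c.0 :: --b--▸ p10, --c--▸ p12
  p8 = b.(0 + 0) | a.0 :: --a--▸ p12, --b--▸ p11
  p9 = c.b.(0 + 0) | 0 :: --c--▸ p12
  p10 = (0 + 0) | c.0 :: --c--▸ p13
  p11 = (0 + 0) | a.0 :: --a--▸ p13
  p12 = b.(0 + 0) | 0 :: --b--▸ p13
  p13 = (0 + 0) | 0 :: (no moves)
LTS(Q): 13 reachable states
  q0 = c.(c.b.(0 + 0) | (c.c.0 + d.a.0)) :: --c--▸ q1
  q1 = c.b.(0 + 0) | (c.c.0 + d.a.0) :: --c--▸ q2, --c--▸ q3, --d--▸ q4
  q2 = b.(0 + 0) | (c.c.0 + d.a.0) :: --b--▸ q5, --c--▸ q6, --d--▸ q7
  q3 = c.b.(0 + 0) | c.0 :: --c--▸ q6, --c--▸ q8
  q4 = c.b.(0 + 0) | a.0 :: --a--▸ q8, --c--▸ q7
  q5 = (0 + 0) | (c.c.0 + d.a.0) :: --c--▸ q9, --d--▸ q10
  q6 = b.(0 + 0) | c.0 :: --b--▸ q9, --c--▸ q11
  q7 = b.(0 + 0) | a.0 :: --a--▸ q11, --b--▸ q10
  q8 = c.b.(0 + 0) | 0 :: --c--▸ q11
  q9 = (0 + 0) | c.0 :: --c--▸ q12
  q10 = (0 + 0) | a.0 :: --a--▸ q12
  q11 = b.(0 + 0) | 0 :: --b--▸ q12
  q12 = (0 + 0) | 0 :: (no moves)
Partition-refinement fixed point:
  B0 = {p0}
  B1 = {p1}
  B2 = {p5, q4}
  B3 = {p8, q7}
  B4 = {p11, q10}
  B5 = {p13, p2, q12}
  B6 = {p12, q11}
  B7 = {p9, q8}
  B8 = {p4, q3}
  B9 = {p7, q6}
  B10 = {p10, q9}
  B11 = {p3, q2}
  B12 = {p6, q5}
  B13 = {q0}
  B14 = {q1}
p0 ∈ B0, q0 ∈ B13 → different blocks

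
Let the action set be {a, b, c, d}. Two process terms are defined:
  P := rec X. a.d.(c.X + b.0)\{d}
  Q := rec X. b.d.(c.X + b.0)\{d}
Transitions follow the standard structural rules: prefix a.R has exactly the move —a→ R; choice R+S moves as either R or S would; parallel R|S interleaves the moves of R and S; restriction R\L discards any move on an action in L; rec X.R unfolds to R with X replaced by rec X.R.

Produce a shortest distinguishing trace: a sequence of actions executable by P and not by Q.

a

Reachable graph of P (6 states):
  u0 = rec X. a.d.(c.X + b.0)\{d} has moves —a→ u1
  u1 = d.(c.(rec X. a.d.(c.X + b.0)\{d}) + b.0)\{d} has moves —d→ u2
  u2 = (c.(rec X. a.d.(c.X + b.0)\{d}) + b.0)\{d} has moves —b→ u3, —c→ u4
  u3 = 0\{d} has moves deadlocked
  u4 = (rec X. a.d.(c.X + b.0)\{d})\{d} has moves —a→ u5
  u5 = (d.(c.(rec X. a.d.(c.X + b.0)\{d}) + b.0)\{d})\{d} has moves deadlocked
Reachable graph of Q (6 states):
  v0 = rec X. b.d.(c.X + b.0)\{d} has moves —b→ v1
  v1 = d.(c.(rec X. b.d.(c.X + b.0)\{d}) + b.0)\{d} has moves —d→ v2
  v2 = (c.(rec X. b.d.(c.X + b.0)\{d}) + b.0)\{d} has moves —b→ v3, —c→ v4
  v3 = 0\{d} has moves deadlocked
  v4 = (rec X. b.d.(c.X + b.0)\{d})\{d} has moves —b→ v5
  v5 = (d.(c.(rec X. b.d.(c.X + b.0)\{d}) + b.0)\{d})\{d} has moves deadlocked
Executing a from P (initial set {u0}):
  step 1 (a): {u1}
  ✓ P
Executing a from Q (initial set {v0}):
  step 1 (a): ∅  — Q cannot continue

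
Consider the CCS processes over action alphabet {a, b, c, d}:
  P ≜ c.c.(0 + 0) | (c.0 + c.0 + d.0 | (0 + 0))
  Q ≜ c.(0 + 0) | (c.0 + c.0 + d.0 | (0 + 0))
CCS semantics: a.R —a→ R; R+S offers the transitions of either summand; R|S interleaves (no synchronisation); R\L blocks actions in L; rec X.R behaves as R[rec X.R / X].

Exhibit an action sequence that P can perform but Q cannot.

P's transition system — 9 states:
  p0 = c.c.(0 + 0) | (c.0 + c.0 + d.0 | (0 + 0)) :: -c-> p1, -c-> p2, -d-> p3
  p1 = c.(0 + 0) | (c.0 + c.0 + d.0 | (0 + 0)) :: -c-> p4, -c-> p5, -d-> p6
  p2 = c.c.(0 + 0) | 0 :: -c-> p5
  p3 = c.c.(0 + 0) | (0 | (0 + 0)) :: -c-> p6
  p4 = (0 + 0) | (c.0 + c.0 + d.0 | (0 + 0)) :: -c-> p7, -d-> p8
  p5 = c.(0 + 0) | 0 :: -c-> p7
  p6 = c.(0 + 0) | (0 | (0 + 0)) :: -c-> p8
  p7 = (0 + 0) | 0 :: ·
  p8 = (0 + 0) | (0 | (0 + 0)) :: ·
Q's transition system — 6 states:
  q0 = c.(0 + 0) | (c.0 + c.0 + d.0 | (0 + 0)) :: -c-> q1, -c-> q2, -d-> q3
  q1 = (0 + 0) | (c.0 + c.0 + d.0 | (0 + 0)) :: -c-> q4, -d-> q5
  q2 = c.(0 + 0) | 0 :: -c-> q4
  q3 = c.(0 + 0) | (0 | (0 + 0)) :: -c-> q5
  q4 = (0 + 0) | 0 :: ·
  q5 = (0 + 0) | (0 | (0 + 0)) :: ·
Run σ = ⟨ccc⟩ on P: start {p0}
  step 1 (c): {p1, p2}
  step 2 (c): {p4, p5}
  step 3 (c): {p7}
  — P admits the full trace.
Run σ = ⟨ccc⟩ on Q: start {q0}
  step 1 (c): {q1, q2}
  step 2 (c): {q4}
  step 3 (c): ∅  — Q cannot continue

ccc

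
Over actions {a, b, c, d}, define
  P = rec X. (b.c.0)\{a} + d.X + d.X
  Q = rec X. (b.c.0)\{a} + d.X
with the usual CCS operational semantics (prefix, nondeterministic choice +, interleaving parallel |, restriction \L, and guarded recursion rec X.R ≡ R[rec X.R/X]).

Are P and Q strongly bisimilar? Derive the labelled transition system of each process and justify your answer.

Reachable graph of P (3 states):
  p0 = rec X. (b.c.0)\{a} + d.X + d.X → ··b··> p1, ··d··> p0
  p1 = (c.0)\{a} → ··c··> p2
  p2 = 0\{a} → deadlocked
Reachable graph of Q (3 states):
  q0 = rec X. (b.c.0)\{a} + d.X → ··b··> q1, ··d··> q0
  q1 = (c.0)\{a} → ··c··> q2
  q2 = 0\{a} → deadlocked
Coarsest stable partition (strong bisimilarity classes):
  B0 = {p0, q0}
  B1 = {p1, q1}
  B2 = {p2, q2}
p0 ∈ B0, q0 ∈ B0 → same block

P ~ Q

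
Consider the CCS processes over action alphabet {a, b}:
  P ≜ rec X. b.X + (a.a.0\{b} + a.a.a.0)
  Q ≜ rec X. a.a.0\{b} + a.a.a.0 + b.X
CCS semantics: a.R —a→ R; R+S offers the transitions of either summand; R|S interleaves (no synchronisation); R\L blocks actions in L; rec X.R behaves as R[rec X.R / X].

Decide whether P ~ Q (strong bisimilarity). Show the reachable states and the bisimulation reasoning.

P's transition system — 6 states:
  m0 = rec X. b.X + (a.a.0\{b} + a.a.a.0) ⊢ —a→ m1, —a→ m2, —b→ m0
  m1 = a.0\{b} ⊢ —a→ m3
  m2 = a.a.0 ⊢ —a→ m4
  m3 = 0\{b} ⊢ deadlocked
  m4 = a.0 ⊢ —a→ m5
  m5 = 0 ⊢ deadlocked
Q's transition system — 6 states:
  n0 = rec X. a.a.0\{b} + a.a.a.0 + b.X ⊢ —a→ n1, —a→ n2, —b→ n0
  n1 = a.0\{b} ⊢ —a→ n3
  n2 = a.a.0 ⊢ —a→ n4
  n3 = 0\{b} ⊢ deadlocked
  n4 = a.0 ⊢ —a→ n5
  n5 = 0 ⊢ deadlocked
Partition-refinement fixed point:
  B0 = {m0, n0}
  B1 = {m2, n2}
  B2 = {m1, m4, n1, n4}
  B3 = {m3, m5, n3, n5}
m0 ∈ B0, n0 ∈ B0 → same block

YES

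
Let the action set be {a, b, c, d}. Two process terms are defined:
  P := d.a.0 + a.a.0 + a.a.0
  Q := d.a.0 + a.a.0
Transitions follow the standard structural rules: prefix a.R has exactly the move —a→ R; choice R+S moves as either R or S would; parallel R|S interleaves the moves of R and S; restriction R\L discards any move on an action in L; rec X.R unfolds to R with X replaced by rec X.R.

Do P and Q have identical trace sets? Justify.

LTS(P): 3 reachable states
  s0 = d.a.0 + a.a.0 + a.a.0 :: ··a··> s1, ··d··> s1
  s1 = a.0 :: ··a··> s2
  s2 = 0 :: stopped
LTS(Q): 3 reachable states
  t0 = d.a.0 + a.a.0 :: ··a··> t1, ··d··> t1
  t1 = a.0 :: ··a··> t2
  t2 = 0 :: stopped
Bisimilarity quotient blocks:
  B0 = {s0, t0}
  B1 = {s1, t1}
  B2 = {s2, t2}
s0 ∈ B0, t0 ∈ B0 → same block
Bisimilar ⇒ trace-equivalent.

traces(P) = traces(Q)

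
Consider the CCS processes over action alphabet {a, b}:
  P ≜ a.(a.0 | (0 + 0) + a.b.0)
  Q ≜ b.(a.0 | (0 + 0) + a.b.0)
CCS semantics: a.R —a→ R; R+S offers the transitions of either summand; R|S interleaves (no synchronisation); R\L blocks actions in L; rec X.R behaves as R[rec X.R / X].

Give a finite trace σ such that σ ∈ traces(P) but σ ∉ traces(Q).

a

P's transition system — 5 states:
  m0 = a.(a.0 | (0 + 0) + a.b.0) → -a-> m1
  m1 = a.0 | (0 + 0) + a.b.0 → -a-> m2, -a-> m3
  m2 = 0 | (0 + 0) → deadlocked
  m3 = b.0 → -b-> m4
  m4 = 0 → deadlocked
Q's transition system — 5 states:
  n0 = b.(a.0 | (0 + 0) + a.b.0) → -b-> n1
  n1 = a.0 | (0 + 0) + a.b.0 → -a-> n2, -a-> n3
  n2 = 0 | (0 + 0) → deadlocked
  n3 = b.0 → -b-> n4
  n4 = 0 → deadlocked
Trace ⟨a⟩ through P, begin at {m0}:
  after a @ step 1: {m1}
  P completes σ.
Trace ⟨a⟩ through Q, begin at {n0}:
  after a @ step 1: ∅  — Q cannot continue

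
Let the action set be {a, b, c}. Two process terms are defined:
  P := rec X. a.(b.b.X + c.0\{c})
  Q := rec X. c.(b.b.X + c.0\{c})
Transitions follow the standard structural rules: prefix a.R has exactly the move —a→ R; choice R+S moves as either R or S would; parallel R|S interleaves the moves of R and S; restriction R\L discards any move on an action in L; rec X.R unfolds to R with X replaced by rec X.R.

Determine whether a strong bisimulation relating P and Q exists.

NO

P's transition system — 4 states:
  u0 = rec X. a.(b.b.X + c.0\{c}) | =a=> u1
  u1 = b.b.(rec X. a.(b.b.X + c.0\{c})) + c.0\{c} | =b=> u2, =c=> u3
  u2 = b.(rec X. a.(b.b.X + c.0\{c})) | =b=> u0
  u3 = 0\{c} | ·
Q's transition system — 4 states:
  v0 = rec X. c.(b.b.X + c.0\{c}) | =c=> v1
  v1 = b.b.(rec X. c.(b.b.X + c.0\{c})) + c.0\{c} | =b=> v2, =c=> v3
  v2 = b.(rec X. c.(b.b.X + c.0\{c})) | =b=> v0
  v3 = 0\{c} | ·
Coarsest stable partition (strong bisimilarity classes):
  B0 = {u0}
  B1 = {u1}
  B2 = {u2}
  B3 = {u3, v3}
  B4 = {v0}
  B5 = {v1}
  B6 = {v2}
u0 ∈ B0, v0 ∈ B4 → different blocks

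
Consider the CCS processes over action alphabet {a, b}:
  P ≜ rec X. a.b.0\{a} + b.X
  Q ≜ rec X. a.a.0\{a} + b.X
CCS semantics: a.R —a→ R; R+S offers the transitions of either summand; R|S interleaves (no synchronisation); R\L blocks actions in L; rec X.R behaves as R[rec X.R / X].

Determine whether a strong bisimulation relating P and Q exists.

P ≁ Q

LTS(P): 3 reachable states
  m0 = rec X. a.b.0\{a} + b.X has moves —a→ m1, —b→ m0
  m1 = b.0\{a} has moves —b→ m2
  m2 = 0\{a} has moves deadlocked
LTS(Q): 3 reachable states
  n0 = rec X. a.a.0\{a} + b.X has moves —a→ n1, —b→ n0
  n1 = a.0\{a} has moves —a→ n2
  n2 = 0\{a} has moves deadlocked
Bisimilarity quotient blocks:
  B0 = {m0}
  B1 = {m1}
  B2 = {m2, n2}
  B3 = {n0}
  B4 = {n1}
m0 ∈ B0, n0 ∈ B3 → different blocks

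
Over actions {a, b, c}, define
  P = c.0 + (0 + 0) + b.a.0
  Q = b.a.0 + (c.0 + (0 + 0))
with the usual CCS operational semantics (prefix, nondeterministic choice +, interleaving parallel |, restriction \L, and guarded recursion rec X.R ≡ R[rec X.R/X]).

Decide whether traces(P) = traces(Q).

traces(P) = traces(Q)

LTS(P): 3 reachable states
  p0 = c.0 + (0 + 0) + b.a.0 has moves —b→ p1, —c→ p2
  p1 = a.0 has moves —a→ p2
  p2 = 0 has moves ·
LTS(Q): 3 reachable states
  q0 = b.a.0 + (c.0 + (0 + 0)) has moves —b→ q1, —c→ q2
  q1 = a.0 has moves —a→ q2
  q2 = 0 has moves ·
Partition-refinement fixed point:
  B0 = {p0, q0}
  B1 = {p1, q1}
  B2 = {p2, q2}
p0 ∈ B0, q0 ∈ B0 → same block
Bisimilar ⇒ trace-equivalent.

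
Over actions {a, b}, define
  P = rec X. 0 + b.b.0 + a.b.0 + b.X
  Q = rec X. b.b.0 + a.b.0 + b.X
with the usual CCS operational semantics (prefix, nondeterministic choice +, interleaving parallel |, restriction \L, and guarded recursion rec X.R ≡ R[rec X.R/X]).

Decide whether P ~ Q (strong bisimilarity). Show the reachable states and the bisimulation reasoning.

Reachable graph of P (3 states):
  u0 = rec X. 0 + b.b.0 + a.b.0 + b.X :: -a-> u1, -b-> u0, -b-> u1
  u1 = b.0 :: -b-> u2
  u2 = 0 :: ∅
Reachable graph of Q (3 states):
  v0 = rec X. b.b.0 + a.b.0 + b.X :: -a-> v1, -b-> v0, -b-> v1
  v1 = b.0 :: -b-> v2
  v2 = 0 :: ∅
Bisimilarity quotient blocks:
  B0 = {u0, v0}
  B1 = {u1, v1}
  B2 = {u2, v2}
u0 ∈ B0, v0 ∈ B0 → same block

YES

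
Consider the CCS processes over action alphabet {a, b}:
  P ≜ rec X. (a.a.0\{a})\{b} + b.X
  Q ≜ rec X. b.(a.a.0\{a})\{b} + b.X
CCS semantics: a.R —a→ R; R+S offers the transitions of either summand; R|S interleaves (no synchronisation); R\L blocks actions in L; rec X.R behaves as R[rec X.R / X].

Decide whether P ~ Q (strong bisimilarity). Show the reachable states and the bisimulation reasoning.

P ≁ Q

Reachable graph of P (3 states):
  m0 = rec X. (a.a.0\{a})\{b} + b.X ⊢ =a=> m1, =b=> m0
  m1 = (a.0\{a})\{b} ⊢ =a=> m2
  m2 = 0\{a}\{b} ⊢ ·
Reachable graph of Q (4 states):
  n0 = rec X. b.(a.a.0\{a})\{b} + b.X ⊢ =b=> n0, =b=> n1
  n1 = (a.a.0\{a})\{b} ⊢ =a=> n2
  n2 = (a.0\{a})\{b} ⊢ =a=> n3
  n3 = 0\{a}\{b} ⊢ ·
Bisimilarity quotient blocks:
  B0 = {m0}
  B1 = {m1, n2}
  B2 = {m2, n3}
  B3 = {n0}
  B4 = {n1}
m0 ∈ B0, n0 ∈ B3 → different blocks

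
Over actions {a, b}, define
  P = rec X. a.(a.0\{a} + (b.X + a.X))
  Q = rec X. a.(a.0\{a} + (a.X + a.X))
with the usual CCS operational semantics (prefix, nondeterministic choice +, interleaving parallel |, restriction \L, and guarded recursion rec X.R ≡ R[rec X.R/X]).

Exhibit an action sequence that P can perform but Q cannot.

Reachable graph of P (3 states):
  m0 = rec X. a.(a.0\{a} + (b.X + a.X)) has moves --a--▸ m1
  m1 = a.0\{a} + (b.(rec X. a.(a.0\{a} + (b.X + a.X))) + a.(rec X. a.(a.0\{a} + (b.X + a.X)))) has moves --a--▸ m0, --a--▸ m2, --b--▸ m0
  m2 = 0\{a} has moves ∅
Reachable graph of Q (3 states):
  n0 = rec X. a.(a.0\{a} + (a.X + a.X)) has moves --a--▸ n1
  n1 = a.0\{a} + (a.(rec X. a.(a.0\{a} + (a.X + a.X))) + a.(rec X. a.(a.0\{a} + (a.X + a.X)))) has moves --a--▸ n0, --a--▸ n2
  n2 = 0\{a} has moves ∅
Executing ab from P (initial set {m0}):
  after a @ step 1: {m1}
  after b @ step 2: {m0}
  — P admits the full trace.
Executing ab from Q (initial set {n0}):
  after a @ step 1: {n1}
  after b @ step 2: ∅  — Q cannot continue

ab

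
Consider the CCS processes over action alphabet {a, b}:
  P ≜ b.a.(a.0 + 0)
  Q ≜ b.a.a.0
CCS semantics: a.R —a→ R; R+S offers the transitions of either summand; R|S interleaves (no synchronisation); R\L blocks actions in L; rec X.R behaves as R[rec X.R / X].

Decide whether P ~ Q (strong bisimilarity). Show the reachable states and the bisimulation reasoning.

YES

P's transition system — 4 states:
  s0 = b.a.(a.0 + 0) → --b--▸ s1
  s1 = a.(a.0 + 0) → --a--▸ s2
  s2 = a.0 + 0 → --a--▸ s3
  s3 = 0 → deadlocked
Q's transition system — 4 states:
  t0 = b.a.a.0 → --b--▸ t1
  t1 = a.a.0 → --a--▸ t2
  t2 = a.0 → --a--▸ t3
  t3 = 0 → deadlocked
Coarsest stable partition (strong bisimilarity classes):
  B0 = {s0, t0}
  B1 = {s1, t1}
  B2 = {s2, t2}
  B3 = {s3, t3}
s0 ∈ B0, t0 ∈ B0 → same block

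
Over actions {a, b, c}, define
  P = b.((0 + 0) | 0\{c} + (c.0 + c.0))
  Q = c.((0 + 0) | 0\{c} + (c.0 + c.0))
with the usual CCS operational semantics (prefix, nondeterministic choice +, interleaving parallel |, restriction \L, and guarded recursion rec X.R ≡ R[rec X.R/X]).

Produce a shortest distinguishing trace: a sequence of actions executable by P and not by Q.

LTS(P): 3 reachable states
  s0 = b.((0 + 0) | 0\{c} + (c.0 + c.0)) has moves ··b··> s1
  s1 = (0 + 0) | 0\{c} + (c.0 + c.0) has moves ··c··> s2
  s2 = 0 has moves ∅
LTS(Q): 3 reachable states
  t0 = c.((0 + 0) | 0\{c} + (c.0 + c.0)) has moves ··c··> t1
  t1 = (0 + 0) | 0\{c} + (c.0 + c.0) has moves ··c··> t2
  t2 = 0 has moves ∅
Executing b from P (initial set {s0}):
  step 1 (b): {s1}
  ✓ P
Executing b from Q (initial set {t0}):
  step 1 (b): no successor for Q

b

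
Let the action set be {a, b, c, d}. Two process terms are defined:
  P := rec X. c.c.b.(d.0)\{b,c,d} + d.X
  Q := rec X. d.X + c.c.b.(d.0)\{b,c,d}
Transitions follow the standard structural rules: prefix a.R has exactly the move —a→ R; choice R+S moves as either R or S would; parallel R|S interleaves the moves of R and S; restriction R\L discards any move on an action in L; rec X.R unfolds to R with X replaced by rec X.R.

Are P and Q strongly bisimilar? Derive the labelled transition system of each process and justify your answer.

YES

LTS(P): 4 reachable states
  s0 = rec X. c.c.b.(d.0)\{b,c,d} + d.X → —c→ s1, —d→ s0
  s1 = c.b.(d.0)\{b,c,d} → —c→ s2
  s2 = b.(d.0)\{b,c,d} → —b→ s3
  s3 = (d.0)\{b,c,d} → ∅
LTS(Q): 4 reachable states
  t0 = rec X. d.X + c.c.b.(d.0)\{b,c,d} → —c→ t1, —d→ t0
  t1 = c.b.(d.0)\{b,c,d} → —c→ t2
  t2 = b.(d.0)\{b,c,d} → —b→ t3
  t3 = (d.0)\{b,c,d} → ∅
Bisimilarity quotient blocks:
  B0 = {s0, t0}
  B1 = {s1, t1}
  B2 = {s2, t2}
  B3 = {s3, t3}
s0 ∈ B0, t0 ∈ B0 → same block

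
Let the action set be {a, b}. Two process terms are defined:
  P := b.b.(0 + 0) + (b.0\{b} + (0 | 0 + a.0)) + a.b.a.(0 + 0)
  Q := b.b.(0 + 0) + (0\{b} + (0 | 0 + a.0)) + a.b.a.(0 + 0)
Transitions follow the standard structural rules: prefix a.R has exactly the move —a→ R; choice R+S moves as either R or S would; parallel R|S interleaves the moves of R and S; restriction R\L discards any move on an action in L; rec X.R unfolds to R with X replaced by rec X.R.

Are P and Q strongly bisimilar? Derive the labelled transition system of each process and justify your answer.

not bisimilar

P's transition system — 7 states:
  p0 = b.b.(0 + 0) + (b.0\{b} + (0 | 0 + a.0)) + a.b.a.(0 + 0) ⊢ —a→ p1, —a→ p2, —b→ p3, —b→ p4
  p1 = 0 ⊢ ∅
  p2 = b.a.(0 + 0) ⊢ —b→ p5
  p3 = 0\{b} ⊢ ∅
  p4 = b.(0 + 0) ⊢ —b→ p6
  p5 = a.(0 + 0) ⊢ —a→ p6
  p6 = 0 + 0 ⊢ ∅
Q's transition system — 6 states:
  q0 = b.b.(0 + 0) + (0\{b} + (0 | 0 + a.0)) + a.b.a.(0 + 0) ⊢ —a→ q1, —a→ q2, —b→ q3
  q1 = 0 ⊢ ∅
  q2 = b.a.(0 + 0) ⊢ —b→ q4
  q3 = b.(0 + 0) ⊢ —b→ q5
  q4 = a.(0 + 0) ⊢ —a→ q5
  q5 = 0 + 0 ⊢ ∅
Bisimilarity quotient blocks:
  B0 = {p0}
  B1 = {p2, q2}
  B2 = {p5, q4}
  B3 = {p1, p3, p6, q1, q5}
  B4 = {p4, q3}
  B5 = {q0}
p0 ∈ B0, q0 ∈ B5 → different blocks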